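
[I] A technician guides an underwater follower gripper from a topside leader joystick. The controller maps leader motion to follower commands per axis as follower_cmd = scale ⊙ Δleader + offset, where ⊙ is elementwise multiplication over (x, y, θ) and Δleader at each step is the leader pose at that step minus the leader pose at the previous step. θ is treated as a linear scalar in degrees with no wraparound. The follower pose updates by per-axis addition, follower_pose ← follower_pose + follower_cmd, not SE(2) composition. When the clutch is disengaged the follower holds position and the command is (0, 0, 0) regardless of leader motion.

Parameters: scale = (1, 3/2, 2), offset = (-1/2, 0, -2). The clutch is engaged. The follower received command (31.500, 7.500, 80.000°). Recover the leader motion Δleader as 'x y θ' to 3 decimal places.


32.000 5.000 41.000

axis x: (31.500 − -1/2) / (1) = 32.000
axis y: (7.500 − 0) / (3/2) = 5.000
axis θ: (80.000 − -2) / (2) = 41.000


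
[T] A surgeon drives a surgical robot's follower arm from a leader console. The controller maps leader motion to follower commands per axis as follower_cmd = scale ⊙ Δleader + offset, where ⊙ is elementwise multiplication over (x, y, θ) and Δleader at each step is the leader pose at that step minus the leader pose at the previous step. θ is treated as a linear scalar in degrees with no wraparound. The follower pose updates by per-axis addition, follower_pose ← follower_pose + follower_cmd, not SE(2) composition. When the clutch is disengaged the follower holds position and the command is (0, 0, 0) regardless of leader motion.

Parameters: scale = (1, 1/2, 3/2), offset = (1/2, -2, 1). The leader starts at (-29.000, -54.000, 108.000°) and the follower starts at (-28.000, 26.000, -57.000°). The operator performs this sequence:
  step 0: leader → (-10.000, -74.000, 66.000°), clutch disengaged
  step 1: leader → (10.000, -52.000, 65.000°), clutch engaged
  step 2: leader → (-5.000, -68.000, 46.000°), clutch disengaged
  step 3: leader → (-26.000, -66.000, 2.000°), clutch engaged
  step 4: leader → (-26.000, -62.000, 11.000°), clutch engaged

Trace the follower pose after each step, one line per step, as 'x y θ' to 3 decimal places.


step 0: Δleader=(19.000, -20.000, -42.000°), disengaged; cmd=(0,0,0) → follower holds at (-28.000, 26.000, -57.000°)
step 1: Δleader=(20.000, 22.000, -1.000°), engaged; cmd=(20.500, 9.000, -0.500°) → follower=(-7.500, 35.000, -57.500°)
step 2: Δleader=(-15.000, -16.000, -19.000°), disengaged; cmd=(0,0,0) → follower holds at (-7.500, 35.000, -57.500°)
step 3: Δleader=(-21.000, 2.000, -44.000°), engaged; cmd=(-20.500, -1.000, -65.000°) → follower=(-28.000, 34.000, -122.500°)
step 4: Δleader=(0.000, 4.000, 9.000°), engaged; cmd=(0.500, 0.000, 14.500°) → follower=(-27.500, 34.000, -108.000°)

-28.000 26.000 -57.000
-7.500 35.000 -57.500
-7.500 35.000 -57.500
-28.000 34.000 -122.500
-27.500 34.000 -108.000


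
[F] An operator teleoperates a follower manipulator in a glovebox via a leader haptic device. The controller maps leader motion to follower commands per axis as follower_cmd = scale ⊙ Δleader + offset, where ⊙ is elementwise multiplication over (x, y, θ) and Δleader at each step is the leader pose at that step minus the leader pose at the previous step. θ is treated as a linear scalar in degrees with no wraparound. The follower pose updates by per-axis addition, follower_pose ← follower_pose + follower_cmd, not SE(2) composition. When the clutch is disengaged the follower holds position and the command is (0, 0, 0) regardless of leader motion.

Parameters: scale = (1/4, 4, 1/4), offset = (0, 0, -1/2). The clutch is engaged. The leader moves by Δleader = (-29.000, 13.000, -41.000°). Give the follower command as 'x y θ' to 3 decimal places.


axis x: 1/4·-29.000 + 0 = -7.250
axis y: 4·13.000 + 0 = 52.000
axis θ: 1/4·-41.000 + -1/2 = -10.750

-7.250 52.000 -10.750


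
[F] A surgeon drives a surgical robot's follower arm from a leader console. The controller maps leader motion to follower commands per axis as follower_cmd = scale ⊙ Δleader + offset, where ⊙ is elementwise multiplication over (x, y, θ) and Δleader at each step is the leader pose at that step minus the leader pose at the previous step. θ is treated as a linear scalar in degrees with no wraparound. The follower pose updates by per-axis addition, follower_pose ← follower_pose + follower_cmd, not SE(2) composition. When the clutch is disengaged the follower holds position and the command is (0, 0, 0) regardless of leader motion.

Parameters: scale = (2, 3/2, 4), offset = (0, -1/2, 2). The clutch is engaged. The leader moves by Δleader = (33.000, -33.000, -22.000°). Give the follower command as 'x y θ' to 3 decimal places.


66.000 -50.000 -86.000

axis x: 2·33.000 + 0 = 66.000
axis y: 3/2·-33.000 + -1/2 = -50.000
axis θ: 4·-22.000 + 2 = -86.000


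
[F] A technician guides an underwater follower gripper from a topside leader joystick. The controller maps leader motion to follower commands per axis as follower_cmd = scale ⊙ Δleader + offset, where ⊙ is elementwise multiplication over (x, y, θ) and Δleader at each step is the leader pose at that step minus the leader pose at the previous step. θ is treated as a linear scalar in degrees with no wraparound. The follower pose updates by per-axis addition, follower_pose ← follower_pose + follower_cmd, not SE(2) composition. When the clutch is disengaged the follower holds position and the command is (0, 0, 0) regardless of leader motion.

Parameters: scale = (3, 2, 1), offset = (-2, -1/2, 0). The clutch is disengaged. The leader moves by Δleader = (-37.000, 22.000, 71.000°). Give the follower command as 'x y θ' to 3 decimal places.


0.000 0.000 0.000

clutch disengaged → follower holds; cmd = (0, 0, 0)


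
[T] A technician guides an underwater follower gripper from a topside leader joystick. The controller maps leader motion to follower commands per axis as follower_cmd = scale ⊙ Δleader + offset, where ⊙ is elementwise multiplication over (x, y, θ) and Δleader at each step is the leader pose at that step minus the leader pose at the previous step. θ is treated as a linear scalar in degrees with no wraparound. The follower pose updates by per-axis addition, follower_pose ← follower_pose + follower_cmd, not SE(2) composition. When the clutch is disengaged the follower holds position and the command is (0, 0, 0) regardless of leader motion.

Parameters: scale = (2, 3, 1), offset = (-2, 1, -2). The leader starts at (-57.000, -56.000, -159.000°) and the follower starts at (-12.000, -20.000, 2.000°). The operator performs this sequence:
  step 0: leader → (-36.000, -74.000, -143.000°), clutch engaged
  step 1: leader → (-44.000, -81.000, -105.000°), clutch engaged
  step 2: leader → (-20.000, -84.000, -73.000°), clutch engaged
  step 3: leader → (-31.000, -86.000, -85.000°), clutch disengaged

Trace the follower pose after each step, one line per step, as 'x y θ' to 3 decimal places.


step 0: Δleader=(21.000, -18.000, 16.000°), engaged; cmd=(40.000, -53.000, 14.000°) → follower=(28.000, -73.000, 16.000°)
step 1: Δleader=(-8.000, -7.000, 38.000°), engaged; cmd=(-18.000, -20.000, 36.000°) → follower=(10.000, -93.000, 52.000°)
step 2: Δleader=(24.000, -3.000, 32.000°), engaged; cmd=(46.000, -8.000, 30.000°) → follower=(56.000, -101.000, 82.000°)
step 3: Δleader=(-11.000, -2.000, -12.000°), disengaged; cmd=(0,0,0) → follower holds at (56.000, -101.000, 82.000°)

28.000 -73.000 16.000
10.000 -93.000 52.000
56.000 -101.000 82.000
56.000 -101.000 82.000


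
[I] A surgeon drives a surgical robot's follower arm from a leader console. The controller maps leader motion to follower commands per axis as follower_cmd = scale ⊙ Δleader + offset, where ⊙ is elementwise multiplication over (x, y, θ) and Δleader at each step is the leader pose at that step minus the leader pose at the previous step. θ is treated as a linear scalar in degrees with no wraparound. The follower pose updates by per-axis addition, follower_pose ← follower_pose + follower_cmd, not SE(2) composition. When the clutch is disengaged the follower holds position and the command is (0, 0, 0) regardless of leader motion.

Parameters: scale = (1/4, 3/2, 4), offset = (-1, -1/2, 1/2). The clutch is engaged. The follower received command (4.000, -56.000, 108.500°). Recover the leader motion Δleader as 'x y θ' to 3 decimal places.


axis x: (4.000 − -1) / (1/4) = 20.000
axis y: (-56.000 − -1/2) / (3/2) = -37.000
axis θ: (108.500 − 1/2) / (4) = 27.000

20.000 -37.000 27.000


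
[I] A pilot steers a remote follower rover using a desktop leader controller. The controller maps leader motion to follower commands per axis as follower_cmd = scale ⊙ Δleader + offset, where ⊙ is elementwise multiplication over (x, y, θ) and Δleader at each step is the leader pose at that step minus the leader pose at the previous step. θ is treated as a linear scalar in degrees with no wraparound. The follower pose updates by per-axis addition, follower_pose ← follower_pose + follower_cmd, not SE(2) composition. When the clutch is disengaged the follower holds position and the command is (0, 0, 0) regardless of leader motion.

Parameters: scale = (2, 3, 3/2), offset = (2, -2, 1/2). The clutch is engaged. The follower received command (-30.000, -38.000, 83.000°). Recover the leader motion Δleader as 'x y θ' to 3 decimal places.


-16.000 -12.000 55.000

axis x: (-30.000 − 2) / (2) = -16.000
axis y: (-38.000 − -2) / (3) = -12.000
axis θ: (83.000 − 1/2) / (3/2) = 55.000


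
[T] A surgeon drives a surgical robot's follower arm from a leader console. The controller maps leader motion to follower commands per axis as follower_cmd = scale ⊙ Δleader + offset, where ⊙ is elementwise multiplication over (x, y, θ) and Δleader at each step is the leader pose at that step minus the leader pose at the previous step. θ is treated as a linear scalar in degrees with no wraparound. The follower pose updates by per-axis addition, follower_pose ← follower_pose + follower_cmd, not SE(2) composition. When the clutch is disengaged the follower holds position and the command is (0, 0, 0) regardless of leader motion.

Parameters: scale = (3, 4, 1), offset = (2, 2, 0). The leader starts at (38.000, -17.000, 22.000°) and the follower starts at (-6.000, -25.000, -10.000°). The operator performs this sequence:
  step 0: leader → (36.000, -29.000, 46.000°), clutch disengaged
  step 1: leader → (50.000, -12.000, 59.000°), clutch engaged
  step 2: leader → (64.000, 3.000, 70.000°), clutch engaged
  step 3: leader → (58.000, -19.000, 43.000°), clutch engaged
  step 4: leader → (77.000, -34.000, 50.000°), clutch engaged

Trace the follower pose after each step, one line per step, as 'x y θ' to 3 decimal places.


-6.000 -25.000 -10.000
38.000 45.000 3.000
82.000 107.000 14.000
66.000 21.000 -13.000
125.000 -37.000 -6.000

step 0: Δleader=(-2.000, -12.000, 24.000°), disengaged; cmd=(0,0,0) → follower holds at (-6.000, -25.000, -10.000°)
step 1: Δleader=(14.000, 17.000, 13.000°), engaged; cmd=(44.000, 70.000, 13.000°) → follower=(38.000, 45.000, 3.000°)
step 2: Δleader=(14.000, 15.000, 11.000°), engaged; cmd=(44.000, 62.000, 11.000°) → follower=(82.000, 107.000, 14.000°)
step 3: Δleader=(-6.000, -22.000, -27.000°), engaged; cmd=(-16.000, -86.000, -27.000°) → follower=(66.000, 21.000, -13.000°)
step 4: Δleader=(19.000, -15.000, 7.000°), engaged; cmd=(59.000, -58.000, 7.000°) → follower=(125.000, -37.000, -6.000°)


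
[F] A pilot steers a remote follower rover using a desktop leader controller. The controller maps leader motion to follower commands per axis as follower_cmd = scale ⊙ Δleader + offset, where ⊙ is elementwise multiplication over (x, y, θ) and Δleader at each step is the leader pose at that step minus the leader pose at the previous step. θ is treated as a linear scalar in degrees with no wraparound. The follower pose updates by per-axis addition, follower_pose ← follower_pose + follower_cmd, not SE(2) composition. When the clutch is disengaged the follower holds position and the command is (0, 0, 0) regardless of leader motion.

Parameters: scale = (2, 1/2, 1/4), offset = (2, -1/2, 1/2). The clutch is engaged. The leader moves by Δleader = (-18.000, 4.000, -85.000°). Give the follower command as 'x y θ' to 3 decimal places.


-34.000 1.500 -20.750

axis x: 2·-18.000 + 2 = -34.000
axis y: 1/2·4.000 + -1/2 = 1.500
axis θ: 1/4·-85.000 + 1/2 = -20.750


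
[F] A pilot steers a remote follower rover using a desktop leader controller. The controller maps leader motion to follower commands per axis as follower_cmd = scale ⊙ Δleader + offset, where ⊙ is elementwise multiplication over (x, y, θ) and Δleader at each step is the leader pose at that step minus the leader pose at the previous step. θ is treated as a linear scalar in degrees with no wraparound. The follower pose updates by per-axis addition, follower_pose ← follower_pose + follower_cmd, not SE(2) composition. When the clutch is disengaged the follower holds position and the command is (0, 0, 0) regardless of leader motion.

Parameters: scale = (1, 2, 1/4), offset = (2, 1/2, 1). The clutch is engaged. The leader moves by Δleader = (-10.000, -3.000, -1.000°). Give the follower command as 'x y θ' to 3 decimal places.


-8.000 -5.500 0.750

axis x: 1·-10.000 + 2 = -8.000
axis y: 2·-3.000 + 1/2 = -5.500
axis θ: 1/4·-1.000 + 1 = 0.750


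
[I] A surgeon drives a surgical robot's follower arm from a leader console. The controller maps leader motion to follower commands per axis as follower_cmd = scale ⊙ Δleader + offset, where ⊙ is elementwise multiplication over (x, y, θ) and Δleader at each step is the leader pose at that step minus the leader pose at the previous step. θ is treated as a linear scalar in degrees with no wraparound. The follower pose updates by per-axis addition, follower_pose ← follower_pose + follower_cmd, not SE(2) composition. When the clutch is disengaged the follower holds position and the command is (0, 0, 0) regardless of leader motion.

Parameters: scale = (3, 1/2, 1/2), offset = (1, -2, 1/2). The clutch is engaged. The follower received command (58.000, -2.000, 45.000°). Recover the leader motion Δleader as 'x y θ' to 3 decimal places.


19.000 0.000 89.000

axis x: (58.000 − 1) / (3) = 19.000
axis y: (-2.000 − -2) / (1/2) = 0.000
axis θ: (45.000 − 1/2) / (1/2) = 89.000


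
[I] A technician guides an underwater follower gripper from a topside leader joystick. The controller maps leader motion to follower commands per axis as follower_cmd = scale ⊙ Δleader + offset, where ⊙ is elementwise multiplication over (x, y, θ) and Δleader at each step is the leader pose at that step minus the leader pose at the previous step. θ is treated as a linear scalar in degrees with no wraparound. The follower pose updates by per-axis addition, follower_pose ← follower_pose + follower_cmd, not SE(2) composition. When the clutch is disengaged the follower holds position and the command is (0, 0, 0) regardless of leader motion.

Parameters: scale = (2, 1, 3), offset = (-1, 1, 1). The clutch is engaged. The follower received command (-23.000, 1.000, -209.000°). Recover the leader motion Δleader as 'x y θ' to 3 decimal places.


axis x: (-23.000 − -1) / (2) = -11.000
axis y: (1.000 − 1) / (1) = 0.000
axis θ: (-209.000 − 1) / (3) = -70.000

-11.000 0.000 -70.000


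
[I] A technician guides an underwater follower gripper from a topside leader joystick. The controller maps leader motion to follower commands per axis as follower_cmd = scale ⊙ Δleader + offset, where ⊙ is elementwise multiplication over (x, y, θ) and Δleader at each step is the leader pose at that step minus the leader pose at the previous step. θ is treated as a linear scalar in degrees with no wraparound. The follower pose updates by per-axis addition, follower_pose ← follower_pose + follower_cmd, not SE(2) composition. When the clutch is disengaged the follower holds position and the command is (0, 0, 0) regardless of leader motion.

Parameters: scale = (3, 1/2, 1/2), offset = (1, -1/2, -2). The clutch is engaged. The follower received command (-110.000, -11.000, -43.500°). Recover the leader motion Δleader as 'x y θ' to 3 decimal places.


axis x: (-110.000 − 1) / (3) = -37.000
axis y: (-11.000 − -1/2) / (1/2) = -21.000
axis θ: (-43.500 − -2) / (1/2) = -83.000

-37.000 -21.000 -83.000


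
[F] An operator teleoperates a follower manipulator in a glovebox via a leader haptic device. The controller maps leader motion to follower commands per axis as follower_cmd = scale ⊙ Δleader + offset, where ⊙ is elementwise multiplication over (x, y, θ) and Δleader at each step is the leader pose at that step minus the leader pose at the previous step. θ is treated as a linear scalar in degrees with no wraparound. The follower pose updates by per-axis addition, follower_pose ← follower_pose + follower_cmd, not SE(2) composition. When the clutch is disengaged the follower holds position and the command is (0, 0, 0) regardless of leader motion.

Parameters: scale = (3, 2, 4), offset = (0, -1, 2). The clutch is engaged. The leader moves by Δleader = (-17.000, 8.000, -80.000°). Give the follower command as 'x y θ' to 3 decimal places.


-51.000 15.000 -318.000

axis x: 3·-17.000 + 0 = -51.000
axis y: 2·8.000 + -1 = 15.000
axis θ: 4·-80.000 + 2 = -318.000


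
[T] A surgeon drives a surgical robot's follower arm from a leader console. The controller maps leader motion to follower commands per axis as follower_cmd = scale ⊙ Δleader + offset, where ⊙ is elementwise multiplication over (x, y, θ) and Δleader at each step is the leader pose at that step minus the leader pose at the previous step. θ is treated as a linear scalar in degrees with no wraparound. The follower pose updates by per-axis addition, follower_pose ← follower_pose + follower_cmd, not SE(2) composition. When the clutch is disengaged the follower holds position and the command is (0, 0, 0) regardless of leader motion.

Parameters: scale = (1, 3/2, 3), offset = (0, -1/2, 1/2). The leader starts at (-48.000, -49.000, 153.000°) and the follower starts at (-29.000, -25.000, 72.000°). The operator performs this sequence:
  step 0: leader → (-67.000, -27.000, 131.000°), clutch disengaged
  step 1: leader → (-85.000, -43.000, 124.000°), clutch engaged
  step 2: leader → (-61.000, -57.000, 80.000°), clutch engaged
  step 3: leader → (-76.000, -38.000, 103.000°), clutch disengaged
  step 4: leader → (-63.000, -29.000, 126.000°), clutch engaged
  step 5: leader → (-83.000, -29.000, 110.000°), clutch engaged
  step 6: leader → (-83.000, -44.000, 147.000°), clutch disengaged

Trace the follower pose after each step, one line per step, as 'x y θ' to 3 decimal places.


-29.000 -25.000 72.000
-47.000 -49.500 51.500
-23.000 -71.000 -80.000
-23.000 -71.000 -80.000
-10.000 -58.000 -10.500
-30.000 -58.500 -58.000
-30.000 -58.500 -58.000

step 0: Δleader=(-19.000, 22.000, -22.000°), disengaged; cmd=(0,0,0) → follower holds at (-29.000, -25.000, 72.000°)
step 1: Δleader=(-18.000, -16.000, -7.000°), engaged; cmd=(-18.000, -24.500, -20.500°) → follower=(-47.000, -49.500, 51.500°)
step 2: Δleader=(24.000, -14.000, -44.000°), engaged; cmd=(24.000, -21.500, -131.500°) → follower=(-23.000, -71.000, -80.000°)
step 3: Δleader=(-15.000, 19.000, 23.000°), disengaged; cmd=(0,0,0) → follower holds at (-23.000, -71.000, -80.000°)
step 4: Δleader=(13.000, 9.000, 23.000°), engaged; cmd=(13.000, 13.000, 69.500°) → follower=(-10.000, -58.000, -10.500°)
step 5: Δleader=(-20.000, 0.000, -16.000°), engaged; cmd=(-20.000, -0.500, -47.500°) → follower=(-30.000, -58.500, -58.000°)
step 6: Δleader=(0.000, -15.000, 37.000°), disengaged; cmd=(0,0,0) → follower holds at (-30.000, -58.500, -58.000°)


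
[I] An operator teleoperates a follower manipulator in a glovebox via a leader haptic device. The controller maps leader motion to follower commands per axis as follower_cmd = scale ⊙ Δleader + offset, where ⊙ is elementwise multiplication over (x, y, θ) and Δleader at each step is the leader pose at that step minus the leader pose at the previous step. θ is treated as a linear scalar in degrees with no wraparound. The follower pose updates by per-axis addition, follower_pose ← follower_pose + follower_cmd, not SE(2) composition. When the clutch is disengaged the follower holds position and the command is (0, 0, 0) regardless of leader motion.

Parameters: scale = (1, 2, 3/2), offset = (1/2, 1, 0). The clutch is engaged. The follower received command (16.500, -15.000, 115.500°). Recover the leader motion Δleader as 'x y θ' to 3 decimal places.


axis x: (16.500 − 1/2) / (1) = 16.000
axis y: (-15.000 − 1) / (2) = -8.000
axis θ: (115.500 − 0) / (3/2) = 77.000

16.000 -8.000 77.000


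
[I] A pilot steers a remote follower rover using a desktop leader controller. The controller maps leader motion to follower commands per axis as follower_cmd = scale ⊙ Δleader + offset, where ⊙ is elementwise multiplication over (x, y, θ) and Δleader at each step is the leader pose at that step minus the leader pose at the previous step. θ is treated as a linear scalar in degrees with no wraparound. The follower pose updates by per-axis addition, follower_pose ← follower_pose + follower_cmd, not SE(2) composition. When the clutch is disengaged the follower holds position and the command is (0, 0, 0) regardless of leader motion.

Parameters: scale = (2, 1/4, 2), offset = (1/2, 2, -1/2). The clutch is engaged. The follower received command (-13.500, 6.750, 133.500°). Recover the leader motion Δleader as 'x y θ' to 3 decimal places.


axis x: (-13.500 − 1/2) / (2) = -7.000
axis y: (6.750 − 2) / (1/4) = 19.000
axis θ: (133.500 − -1/2) / (2) = 67.000

-7.000 19.000 67.000


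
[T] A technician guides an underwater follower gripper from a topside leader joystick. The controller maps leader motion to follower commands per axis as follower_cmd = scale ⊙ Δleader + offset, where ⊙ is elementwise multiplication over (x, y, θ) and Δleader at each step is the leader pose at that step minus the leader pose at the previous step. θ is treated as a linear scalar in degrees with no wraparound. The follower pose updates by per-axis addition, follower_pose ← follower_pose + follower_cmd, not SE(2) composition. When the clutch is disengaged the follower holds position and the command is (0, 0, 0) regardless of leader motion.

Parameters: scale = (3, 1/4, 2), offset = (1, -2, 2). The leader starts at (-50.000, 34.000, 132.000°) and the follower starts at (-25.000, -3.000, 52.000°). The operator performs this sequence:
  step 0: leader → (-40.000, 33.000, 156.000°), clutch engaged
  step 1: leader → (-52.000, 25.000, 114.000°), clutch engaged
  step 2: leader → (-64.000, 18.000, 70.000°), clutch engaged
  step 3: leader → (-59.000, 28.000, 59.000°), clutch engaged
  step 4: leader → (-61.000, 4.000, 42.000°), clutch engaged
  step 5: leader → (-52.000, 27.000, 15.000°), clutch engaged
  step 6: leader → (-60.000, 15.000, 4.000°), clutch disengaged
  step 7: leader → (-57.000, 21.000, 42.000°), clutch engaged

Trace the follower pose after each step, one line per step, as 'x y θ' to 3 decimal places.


step 0: Δleader=(10.000, -1.000, 24.000°), engaged; cmd=(31.000, -2.250, 50.000°) → follower=(6.000, -5.250, 102.000°)
step 1: Δleader=(-12.000, -8.000, -42.000°), engaged; cmd=(-35.000, -4.000, -82.000°) → follower=(-29.000, -9.250, 20.000°)
step 2: Δleader=(-12.000, -7.000, -44.000°), engaged; cmd=(-35.000, -3.750, -86.000°) → follower=(-64.000, -13.000, -66.000°)
step 3: Δleader=(5.000, 10.000, -11.000°), engaged; cmd=(16.000, 0.500, -20.000°) → follower=(-48.000, -12.500, -86.000°)
step 4: Δleader=(-2.000, -24.000, -17.000°), engaged; cmd=(-5.000, -8.000, -32.000°) → follower=(-53.000, -20.500, -118.000°)
step 5: Δleader=(9.000, 23.000, -27.000°), engaged; cmd=(28.000, 3.750, -52.000°) → follower=(-25.000, -16.750, -170.000°)
step 6: Δleader=(-8.000, -12.000, -11.000°), disengaged; cmd=(0,0,0) → follower holds at (-25.000, -16.750, -170.000°)
step 7: Δleader=(3.000, 6.000, 38.000°), engaged; cmd=(10.000, -0.500, 78.000°) → follower=(-15.000, -17.250, -92.000°)

6.000 -5.250 102.000
-29.000 -9.250 20.000
-64.000 -13.000 -66.000
-48.000 -12.500 -86.000
-53.000 -20.500 -118.000
-25.000 -16.750 -170.000
-25.000 -16.750 -170.000
-15.000 -17.250 -92.000


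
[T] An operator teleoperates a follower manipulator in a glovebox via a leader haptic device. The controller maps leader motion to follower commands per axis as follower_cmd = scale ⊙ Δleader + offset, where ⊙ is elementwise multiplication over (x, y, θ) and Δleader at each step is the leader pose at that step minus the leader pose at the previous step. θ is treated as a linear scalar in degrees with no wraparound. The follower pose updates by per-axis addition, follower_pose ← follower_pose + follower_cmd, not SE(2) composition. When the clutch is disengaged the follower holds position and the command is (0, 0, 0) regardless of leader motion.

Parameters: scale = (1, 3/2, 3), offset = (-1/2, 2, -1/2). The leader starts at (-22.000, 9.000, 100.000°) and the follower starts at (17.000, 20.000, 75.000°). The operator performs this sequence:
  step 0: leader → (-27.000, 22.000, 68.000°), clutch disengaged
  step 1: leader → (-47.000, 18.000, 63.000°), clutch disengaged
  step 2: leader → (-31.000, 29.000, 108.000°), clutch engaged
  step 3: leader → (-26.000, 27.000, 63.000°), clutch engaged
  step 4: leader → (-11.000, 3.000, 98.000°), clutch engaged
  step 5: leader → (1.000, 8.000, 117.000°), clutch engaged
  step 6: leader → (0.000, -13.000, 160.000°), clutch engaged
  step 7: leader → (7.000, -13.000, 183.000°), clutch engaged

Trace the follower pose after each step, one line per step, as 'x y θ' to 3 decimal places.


step 0: Δleader=(-5.000, 13.000, -32.000°), disengaged; cmd=(0,0,0) → follower holds at (17.000, 20.000, 75.000°)
step 1: Δleader=(-20.000, -4.000, -5.000°), disengaged; cmd=(0,0,0) → follower holds at (17.000, 20.000, 75.000°)
step 2: Δleader=(16.000, 11.000, 45.000°), engaged; cmd=(15.500, 18.500, 134.500°) → follower=(32.500, 38.500, 209.500°)
step 3: Δleader=(5.000, -2.000, -45.000°), engaged; cmd=(4.500, -1.000, -135.500°) → follower=(37.000, 37.500, 74.000°)
step 4: Δleader=(15.000, -24.000, 35.000°), engaged; cmd=(14.500, -34.000, 104.500°) → follower=(51.500, 3.500, 178.500°)
step 5: Δleader=(12.000, 5.000, 19.000°), engaged; cmd=(11.500, 9.500, 56.500°) → follower=(63.000, 13.000, 235.000°)
step 6: Δleader=(-1.000, -21.000, 43.000°), engaged; cmd=(-1.500, -29.500, 128.500°) → follower=(61.500, -16.500, 363.500°)
step 7: Δleader=(7.000, 0.000, 23.000°), engaged; cmd=(6.500, 2.000, 68.500°) → follower=(68.000, -14.500, 432.000°)

17.000 20.000 75.000
17.000 20.000 75.000
32.500 38.500 209.500
37.000 37.500 74.000
51.500 3.500 178.500
63.000 13.000 235.000
61.500 -16.500 363.500
68.000 -14.500 432.000


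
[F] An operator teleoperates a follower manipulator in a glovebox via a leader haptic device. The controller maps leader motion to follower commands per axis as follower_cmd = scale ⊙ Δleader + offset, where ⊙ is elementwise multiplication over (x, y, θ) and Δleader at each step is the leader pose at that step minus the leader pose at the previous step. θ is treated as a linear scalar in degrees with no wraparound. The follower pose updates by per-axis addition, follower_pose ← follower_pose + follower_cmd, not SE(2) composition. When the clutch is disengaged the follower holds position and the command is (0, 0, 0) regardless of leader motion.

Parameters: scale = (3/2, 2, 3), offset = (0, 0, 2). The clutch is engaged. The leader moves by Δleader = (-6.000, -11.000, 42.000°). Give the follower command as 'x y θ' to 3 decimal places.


axis x: 3/2·-6.000 + 0 = -9.000
axis y: 2·-11.000 + 0 = -22.000
axis θ: 3·42.000 + 2 = 128.000

-9.000 -22.000 128.000


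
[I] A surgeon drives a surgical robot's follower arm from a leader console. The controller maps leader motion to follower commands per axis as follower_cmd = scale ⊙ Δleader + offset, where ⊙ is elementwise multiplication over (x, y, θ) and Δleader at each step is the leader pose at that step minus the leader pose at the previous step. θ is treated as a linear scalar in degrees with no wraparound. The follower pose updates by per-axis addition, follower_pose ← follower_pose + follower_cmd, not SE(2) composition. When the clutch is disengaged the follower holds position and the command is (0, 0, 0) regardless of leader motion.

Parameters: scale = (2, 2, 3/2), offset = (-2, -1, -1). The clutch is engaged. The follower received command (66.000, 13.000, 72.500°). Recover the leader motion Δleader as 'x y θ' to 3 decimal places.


axis x: (66.000 − -2) / (2) = 34.000
axis y: (13.000 − -1) / (2) = 7.000
axis θ: (72.500 − -1) / (3/2) = 49.000

34.000 7.000 49.000


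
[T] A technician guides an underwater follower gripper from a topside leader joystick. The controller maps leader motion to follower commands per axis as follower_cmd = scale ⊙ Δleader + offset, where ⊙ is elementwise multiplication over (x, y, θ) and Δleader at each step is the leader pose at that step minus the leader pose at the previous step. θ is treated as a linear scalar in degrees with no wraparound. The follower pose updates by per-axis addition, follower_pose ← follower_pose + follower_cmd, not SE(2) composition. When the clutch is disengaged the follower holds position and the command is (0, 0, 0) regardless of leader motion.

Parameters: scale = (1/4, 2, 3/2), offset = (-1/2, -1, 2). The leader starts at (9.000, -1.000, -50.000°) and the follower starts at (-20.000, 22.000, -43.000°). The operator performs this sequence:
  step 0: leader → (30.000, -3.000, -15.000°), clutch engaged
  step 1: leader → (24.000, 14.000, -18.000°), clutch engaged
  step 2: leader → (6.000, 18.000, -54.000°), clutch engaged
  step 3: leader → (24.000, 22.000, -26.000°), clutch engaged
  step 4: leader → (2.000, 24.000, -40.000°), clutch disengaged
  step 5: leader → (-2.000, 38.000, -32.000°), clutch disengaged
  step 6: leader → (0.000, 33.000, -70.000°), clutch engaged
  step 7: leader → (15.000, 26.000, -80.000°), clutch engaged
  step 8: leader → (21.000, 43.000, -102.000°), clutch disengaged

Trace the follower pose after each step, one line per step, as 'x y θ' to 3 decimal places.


step 0: Δleader=(21.000, -2.000, 35.000°), engaged; cmd=(4.750, -5.000, 54.500°) → follower=(-15.250, 17.000, 11.500°)
step 1: Δleader=(-6.000, 17.000, -3.000°), engaged; cmd=(-2.000, 33.000, -2.500°) → follower=(-17.250, 50.000, 9.000°)
step 2: Δleader=(-18.000, 4.000, -36.000°), engaged; cmd=(-5.000, 7.000, -52.000°) → follower=(-22.250, 57.000, -43.000°)
step 3: Δleader=(18.000, 4.000, 28.000°), engaged; cmd=(4.000, 7.000, 44.000°) → follower=(-18.250, 64.000, 1.000°)
step 4: Δleader=(-22.000, 2.000, -14.000°), disengaged; cmd=(0,0,0) → follower holds at (-18.250, 64.000, 1.000°)
step 5: Δleader=(-4.000, 14.000, 8.000°), disengaged; cmd=(0,0,0) → follower holds at (-18.250, 64.000, 1.000°)
step 6: Δleader=(2.000, -5.000, -38.000°), engaged; cmd=(0.000, -11.000, -55.000°) → follower=(-18.250, 53.000, -54.000°)
step 7: Δleader=(15.000, -7.000, -10.000°), engaged; cmd=(3.250, -15.000, -13.000°) → follower=(-15.000, 38.000, -67.000°)
step 8: Δleader=(6.000, 17.000, -22.000°), disengaged; cmd=(0,0,0) → follower holds at (-15.000, 38.000, -67.000°)

-15.250 17.000 11.500
-17.250 50.000 9.000
-22.250 57.000 -43.000
-18.250 64.000 1.000
-18.250 64.000 1.000
-18.250 64.000 1.000
-18.250 53.000 -54.000
-15.000 38.000 -67.000
-15.000 38.000 -67.000


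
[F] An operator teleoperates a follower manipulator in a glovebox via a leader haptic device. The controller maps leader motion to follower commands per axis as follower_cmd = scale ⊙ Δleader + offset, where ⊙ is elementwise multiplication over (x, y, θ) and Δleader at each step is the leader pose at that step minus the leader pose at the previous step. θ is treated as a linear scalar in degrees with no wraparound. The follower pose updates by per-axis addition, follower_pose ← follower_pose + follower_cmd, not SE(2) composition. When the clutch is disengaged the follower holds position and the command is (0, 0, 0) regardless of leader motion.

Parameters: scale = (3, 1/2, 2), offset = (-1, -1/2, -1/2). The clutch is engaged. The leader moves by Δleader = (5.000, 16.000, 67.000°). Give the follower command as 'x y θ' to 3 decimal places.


axis x: 3·5.000 + -1 = 14.000
axis y: 1/2·16.000 + -1/2 = 7.500
axis θ: 2·67.000 + -1/2 = 133.500

14.000 7.500 133.500


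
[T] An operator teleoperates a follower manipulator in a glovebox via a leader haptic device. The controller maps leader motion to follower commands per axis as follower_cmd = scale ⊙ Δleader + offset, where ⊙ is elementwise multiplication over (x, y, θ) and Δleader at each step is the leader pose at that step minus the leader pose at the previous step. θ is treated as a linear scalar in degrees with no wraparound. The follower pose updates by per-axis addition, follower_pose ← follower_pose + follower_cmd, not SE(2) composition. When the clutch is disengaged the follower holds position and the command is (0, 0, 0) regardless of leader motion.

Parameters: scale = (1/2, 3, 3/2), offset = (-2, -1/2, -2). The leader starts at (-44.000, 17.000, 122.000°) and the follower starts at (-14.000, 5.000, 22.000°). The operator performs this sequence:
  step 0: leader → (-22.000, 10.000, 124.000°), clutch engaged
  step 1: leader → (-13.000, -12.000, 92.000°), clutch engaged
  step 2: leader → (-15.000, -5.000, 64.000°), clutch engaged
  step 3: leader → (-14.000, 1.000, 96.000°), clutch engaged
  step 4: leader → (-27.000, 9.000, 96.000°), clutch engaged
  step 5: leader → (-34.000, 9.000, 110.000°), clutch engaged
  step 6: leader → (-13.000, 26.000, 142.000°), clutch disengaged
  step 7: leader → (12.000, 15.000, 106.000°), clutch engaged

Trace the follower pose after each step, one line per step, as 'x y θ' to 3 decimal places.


-5.000 -16.500 23.000
-2.500 -83.000 -27.000
-5.500 -62.500 -71.000
-7.000 -45.000 -25.000
-15.500 -21.500 -27.000
-21.000 -22.000 -8.000
-21.000 -22.000 -8.000
-10.500 -55.500 -64.000

step 0: Δleader=(22.000, -7.000, 2.000°), engaged; cmd=(9.000, -21.500, 1.000°) → follower=(-5.000, -16.500, 23.000°)
step 1: Δleader=(9.000, -22.000, -32.000°), engaged; cmd=(2.500, -66.500, -50.000°) → follower=(-2.500, -83.000, -27.000°)
step 2: Δleader=(-2.000, 7.000, -28.000°), engaged; cmd=(-3.000, 20.500, -44.000°) → follower=(-5.500, -62.500, -71.000°)
step 3: Δleader=(1.000, 6.000, 32.000°), engaged; cmd=(-1.500, 17.500, 46.000°) → follower=(-7.000, -45.000, -25.000°)
step 4: Δleader=(-13.000, 8.000, 0.000°), engaged; cmd=(-8.500, 23.500, -2.000°) → follower=(-15.500, -21.500, -27.000°)
step 5: Δleader=(-7.000, 0.000, 14.000°), engaged; cmd=(-5.500, -0.500, 19.000°) → follower=(-21.000, -22.000, -8.000°)
step 6: Δleader=(21.000, 17.000, 32.000°), disengaged; cmd=(0,0,0) → follower holds at (-21.000, -22.000, -8.000°)
step 7: Δleader=(25.000, -11.000, -36.000°), engaged; cmd=(10.500, -33.500, -56.000°) → follower=(-10.500, -55.500, -64.000°)


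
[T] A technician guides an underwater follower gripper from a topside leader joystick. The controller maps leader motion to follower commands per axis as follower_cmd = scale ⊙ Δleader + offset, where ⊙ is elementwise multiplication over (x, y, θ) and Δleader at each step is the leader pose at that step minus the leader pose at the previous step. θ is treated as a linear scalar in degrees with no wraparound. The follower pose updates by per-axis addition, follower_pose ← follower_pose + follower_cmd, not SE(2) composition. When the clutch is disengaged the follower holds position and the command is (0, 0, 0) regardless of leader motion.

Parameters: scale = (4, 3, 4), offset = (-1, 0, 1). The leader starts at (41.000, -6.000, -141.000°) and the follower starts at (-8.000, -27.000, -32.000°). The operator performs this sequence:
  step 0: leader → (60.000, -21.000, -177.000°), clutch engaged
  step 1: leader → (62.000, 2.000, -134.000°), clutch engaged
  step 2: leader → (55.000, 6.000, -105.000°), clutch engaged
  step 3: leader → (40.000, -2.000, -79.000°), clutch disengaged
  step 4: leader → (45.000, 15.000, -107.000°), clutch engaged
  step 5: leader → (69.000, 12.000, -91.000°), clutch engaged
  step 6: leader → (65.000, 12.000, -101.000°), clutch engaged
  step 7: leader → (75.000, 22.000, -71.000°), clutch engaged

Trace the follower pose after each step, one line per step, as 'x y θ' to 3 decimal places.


step 0: Δleader=(19.000, -15.000, -36.000°), engaged; cmd=(75.000, -45.000, -143.000°) → follower=(67.000, -72.000, -175.000°)
step 1: Δleader=(2.000, 23.000, 43.000°), engaged; cmd=(7.000, 69.000, 173.000°) → follower=(74.000, -3.000, -2.000°)
step 2: Δleader=(-7.000, 4.000, 29.000°), engaged; cmd=(-29.000, 12.000, 117.000°) → follower=(45.000, 9.000, 115.000°)
step 3: Δleader=(-15.000, -8.000, 26.000°), disengaged; cmd=(0,0,0) → follower holds at (45.000, 9.000, 115.000°)
step 4: Δleader=(5.000, 17.000, -28.000°), engaged; cmd=(19.000, 51.000, -111.000°) → follower=(64.000, 60.000, 4.000°)
step 5: Δleader=(24.000, -3.000, 16.000°), engaged; cmd=(95.000, -9.000, 65.000°) → follower=(159.000, 51.000, 69.000°)
step 6: Δleader=(-4.000, 0.000, -10.000°), engaged; cmd=(-17.000, 0.000, -39.000°) → follower=(142.000, 51.000, 30.000°)
step 7: Δleader=(10.000, 10.000, 30.000°), engaged; cmd=(39.000, 30.000, 121.000°) → follower=(181.000, 81.000, 151.000°)

67.000 -72.000 -175.000
74.000 -3.000 -2.000
45.000 9.000 115.000
45.000 9.000 115.000
64.000 60.000 4.000
159.000 51.000 69.000
142.000 51.000 30.000
181.000 81.000 151.000


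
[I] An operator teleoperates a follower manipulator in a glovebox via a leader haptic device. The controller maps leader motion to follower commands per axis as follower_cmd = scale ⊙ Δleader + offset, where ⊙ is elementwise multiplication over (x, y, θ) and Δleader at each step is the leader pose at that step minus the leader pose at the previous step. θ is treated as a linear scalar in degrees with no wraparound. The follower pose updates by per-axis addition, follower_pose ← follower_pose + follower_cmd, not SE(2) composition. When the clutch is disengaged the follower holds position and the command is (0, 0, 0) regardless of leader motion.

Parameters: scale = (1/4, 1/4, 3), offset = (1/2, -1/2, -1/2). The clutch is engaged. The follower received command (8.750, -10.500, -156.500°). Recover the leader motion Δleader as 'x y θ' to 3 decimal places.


33.000 -40.000 -52.000

axis x: (8.750 − 1/2) / (1/4) = 33.000
axis y: (-10.500 − -1/2) / (1/4) = -40.000
axis θ: (-156.500 − -1/2) / (3) = -52.000


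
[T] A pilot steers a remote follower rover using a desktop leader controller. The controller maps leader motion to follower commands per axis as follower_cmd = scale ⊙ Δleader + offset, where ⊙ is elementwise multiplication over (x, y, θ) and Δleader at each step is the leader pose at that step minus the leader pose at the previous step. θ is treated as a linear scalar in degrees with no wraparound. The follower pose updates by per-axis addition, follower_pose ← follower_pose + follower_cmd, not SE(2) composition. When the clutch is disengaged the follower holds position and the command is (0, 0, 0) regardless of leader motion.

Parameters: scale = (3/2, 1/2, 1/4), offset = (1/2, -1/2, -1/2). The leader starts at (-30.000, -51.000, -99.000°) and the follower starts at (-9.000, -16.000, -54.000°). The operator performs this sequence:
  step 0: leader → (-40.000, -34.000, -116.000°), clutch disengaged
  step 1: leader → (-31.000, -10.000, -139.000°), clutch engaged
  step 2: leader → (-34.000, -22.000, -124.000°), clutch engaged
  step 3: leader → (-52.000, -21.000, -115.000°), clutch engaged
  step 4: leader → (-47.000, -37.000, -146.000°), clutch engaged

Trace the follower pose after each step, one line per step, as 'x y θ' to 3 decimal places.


-9.000 -16.000 -54.000
5.000 -4.500 -60.250
1.000 -11.000 -57.000
-25.500 -11.000 -55.250
-17.500 -19.500 -63.500

step 0: Δleader=(-10.000, 17.000, -17.000°), disengaged; cmd=(0,0,0) → follower holds at (-9.000, -16.000, -54.000°)
step 1: Δleader=(9.000, 24.000, -23.000°), engaged; cmd=(14.000, 11.500, -6.250°) → follower=(5.000, -4.500, -60.250°)
step 2: Δleader=(-3.000, -12.000, 15.000°), engaged; cmd=(-4.000, -6.500, 3.250°) → follower=(1.000, -11.000, -57.000°)
step 3: Δleader=(-18.000, 1.000, 9.000°), engaged; cmd=(-26.500, 0.000, 1.750°) → follower=(-25.500, -11.000, -55.250°)
step 4: Δleader=(5.000, -16.000, -31.000°), engaged; cmd=(8.000, -8.500, -8.250°) → follower=(-17.500, -19.500, -63.500°)
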